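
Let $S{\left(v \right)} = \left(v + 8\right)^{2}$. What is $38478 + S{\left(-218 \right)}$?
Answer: $82578$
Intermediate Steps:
$S{\left(v \right)} = \left(8 + v\right)^{2}$
$38478 + S{\left(-218 \right)} = 38478 + \left(8 - 218\right)^{2} = 38478 + \left(-210\right)^{2} = 38478 + 44100 = 82578$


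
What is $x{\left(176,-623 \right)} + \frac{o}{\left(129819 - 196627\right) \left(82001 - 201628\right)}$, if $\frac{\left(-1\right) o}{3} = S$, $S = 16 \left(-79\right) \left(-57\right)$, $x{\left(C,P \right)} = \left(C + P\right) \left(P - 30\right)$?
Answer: $\frac{291600590903589}{999005077} \approx 2.9189 \cdot 10^{5}$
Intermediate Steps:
$x{\left(C,P \right)} = \left(-30 + P\right) \left(C + P\right)$ ($x{\left(C,P \right)} = \left(C + P\right) \left(-30 + P\right) = \left(-30 + P\right) \left(C + P\right)$)
$S = 72048$ ($S = \left(-1264\right) \left(-57\right) = 72048$)
$o = -216144$ ($o = \left(-3\right) 72048 = -216144$)
$x{\left(176,-623 \right)} + \frac{o}{\left(129819 - 196627\right) \left(82001 - 201628\right)} = \left(\left(-623\right)^{2} - 5280 - -18690 + 176 \left(-623\right)\right) - \frac{216144}{\left(129819 - 196627\right) \left(82001 - 201628\right)} = \left(388129 - 5280 + 18690 - 109648\right) - \frac{216144}{\left(-66808\right) \left(-119627\right)} = 291891 - \frac{216144}{7992040616} = 291891 - \frac{27018}{999005077} = \frac{291600590903589}{999005077}$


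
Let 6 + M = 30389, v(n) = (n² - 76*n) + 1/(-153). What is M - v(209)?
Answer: 395659/153 ≈ 2586.0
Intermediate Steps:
v(n) = -1/153 + n² - 76*n (v(n) = (n² - 76*n) - 1/153 = -1/153 + n² - 76*n)
M = 30383 (M = -6 + 30389 = 30383)
M - v(209) = 30383 - (-1/153 + 209² - 76*209) = 30383 - (-1/153 + 43681 - 15884) = 30383 - 1*4252940/153 = 30383 - 4252940/153 = 395659/153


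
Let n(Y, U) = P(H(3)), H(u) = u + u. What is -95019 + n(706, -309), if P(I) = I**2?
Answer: -94983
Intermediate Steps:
H(u) = 2*u
n(Y, U) = 36 (n(Y, U) = (2*3)**2 = 6**2 = 36)
-95019 + n(706, -309) = -95019 + 36 = -94983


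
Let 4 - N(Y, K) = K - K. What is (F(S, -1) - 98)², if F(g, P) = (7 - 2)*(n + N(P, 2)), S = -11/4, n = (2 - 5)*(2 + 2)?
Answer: 19044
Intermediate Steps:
N(Y, K) = 4 (N(Y, K) = 4 - (K - K) = 4 - 1*0 = 4 + 0 = 4)
n = -12 (n = -3*4 = -12)
S = -11/4 (S = -11*¼ = -11/4 ≈ -2.7500)
F(g, P) = -40 (F(g, P) = (7 - 2)*(-12 + 4) = 5*(-8) = -40)
(F(S, -1) - 98)² = (-40 - 98)² = (-138)² = 19044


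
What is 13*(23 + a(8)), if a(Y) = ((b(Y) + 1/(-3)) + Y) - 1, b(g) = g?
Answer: 1469/3 ≈ 489.67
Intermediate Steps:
a(Y) = -4/3 + 2*Y (a(Y) = ((Y + 1/(-3)) + Y) - 1 = ((Y - ⅓) + Y) - 1 = ((-⅓ + Y) + Y) - 1 = (-⅓ + 2*Y) - 1 = -4/3 + 2*Y)
13*(23 + a(8)) = 13*(23 + (-4/3 + 2*8)) = 13*(23 + (-4/3 + 16)) = 13*(23 + 44/3) = 13*(113/3) = 1469/3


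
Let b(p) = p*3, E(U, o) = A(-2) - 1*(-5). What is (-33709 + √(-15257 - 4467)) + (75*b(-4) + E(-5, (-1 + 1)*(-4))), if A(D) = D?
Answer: -34606 + 2*I*√4931 ≈ -34606.0 + 140.44*I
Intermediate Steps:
E(U, o) = 3 (E(U, o) = -2 - 1*(-5) = -2 + 5 = 3)
b(p) = 3*p
(-33709 + √(-15257 - 4467)) + (75*b(-4) + E(-5, (-1 + 1)*(-4))) = (-33709 + √(-15257 - 4467)) + (75*(3*(-4)) + 3) = (-33709 + √(-19724)) + (75*(-12) + 3) = (-33709 + 2*I*√4931) + (-900 + 3) = (-33709 + 2*I*√4931) - 897 = -34606 + 2*I*√4931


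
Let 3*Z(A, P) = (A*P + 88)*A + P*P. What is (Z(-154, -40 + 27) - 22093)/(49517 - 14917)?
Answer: -38797/10380 ≈ -3.7377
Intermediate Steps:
Z(A, P) = P**2/3 + A*(88 + A*P)/3 (Z(A, P) = ((A*P + 88)*A + P*P)/3 = ((88 + A*P)*A + P**2)/3 = (A*(88 + A*P) + P**2)/3 = (P**2 + A*(88 + A*P))/3 = P**2/3 + A*(88 + A*P)/3)
(Z(-154, -40 + 27) - 22093)/(49517 - 14917) = (((-40 + 27)**2/3 + (88/3)*(-154) + (1/3)*(-40 + 27)*(-154)**2) - 22093)/(49517 - 14917) = (((1/3)*(-13)**2 - 13552/3 + (1/3)*(-13)*23716) - 22093)/34600 = (((1/3)*169 - 13552/3 - 308308/3) - 22093)*(1/34600) = ((169/3 - 13552/3 - 308308/3) - 22093)*(1/34600) = (-321691/3 - 22093)*(1/34600) = -387970/3*1/34600 = -38797/10380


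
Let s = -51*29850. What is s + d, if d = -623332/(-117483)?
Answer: -178849621718/117483 ≈ -1.5223e+6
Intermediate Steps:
d = 623332/117483 (d = -623332*(-1/117483) = 623332/117483 ≈ 5.3057)
s = -1522350
s + d = -1522350 + 623332/117483 = -178849621718/117483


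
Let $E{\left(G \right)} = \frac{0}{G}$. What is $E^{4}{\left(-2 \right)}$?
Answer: $0$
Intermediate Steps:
$E{\left(G \right)} = 0$
$E^{4}{\left(-2 \right)} = 0^{4} = 0$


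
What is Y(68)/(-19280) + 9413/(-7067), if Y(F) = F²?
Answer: -13385028/8515735 ≈ -1.5718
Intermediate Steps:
Y(68)/(-19280) + 9413/(-7067) = 68²/(-19280) + 9413/(-7067) = 4624*(-1/19280) + 9413*(-1/7067) = -289/1205 - 9413/7067 = -13385028/8515735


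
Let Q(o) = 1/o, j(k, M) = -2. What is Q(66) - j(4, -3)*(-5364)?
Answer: -708047/66 ≈ -10728.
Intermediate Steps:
Q(66) - j(4, -3)*(-5364) = 1/66 - (-2)*(-5364) = 1/66 - 1*10728 = 1/66 - 10728 = -708047/66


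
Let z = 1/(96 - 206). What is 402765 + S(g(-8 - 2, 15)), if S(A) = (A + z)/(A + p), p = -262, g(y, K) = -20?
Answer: 12493772501/31020 ≈ 4.0277e+5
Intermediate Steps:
z = -1/110 (z = 1/(-110) = -1/110 ≈ -0.0090909)
S(A) = (-1/110 + A)/(-262 + A) (S(A) = (A - 1/110)/(A - 262) = (-1/110 + A)/(-262 + A))
402765 + S(g(-8 - 2, 15)) = 402765 + (-1/110 - 20)/(-262 - 20) = 402765 - 2201/110/(-282) = 402765 - 1/282*(-2201/110) = 402765 + 2201/31020 = 12493772501/31020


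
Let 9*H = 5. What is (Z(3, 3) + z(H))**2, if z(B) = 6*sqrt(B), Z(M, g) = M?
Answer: 29 + 12*sqrt(5) ≈ 55.833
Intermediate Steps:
H = 5/9 (H = (1/9)*5 = 5/9 ≈ 0.55556)
(Z(3, 3) + z(H))**2 = (3 + 6*sqrt(5/9))**2 = (3 + 6*(sqrt(5)/3))**2 = (3 + 2*sqrt(5))**2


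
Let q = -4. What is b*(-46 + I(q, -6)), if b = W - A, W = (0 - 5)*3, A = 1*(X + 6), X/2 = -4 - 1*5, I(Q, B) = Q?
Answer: 150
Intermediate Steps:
X = -18 (X = 2*(-4 - 1*5) = 2*(-4 - 5) = 2*(-9) = -18)
A = -12 (A = 1*(-18 + 6) = 1*(-12) = -12)
W = -15 (W = -5*3 = -15)
b = -3 (b = -15 - 1*(-12) = -15 + 12 = -3)
b*(-46 + I(q, -6)) = -3*(-46 - 4) = -3*(-50) = 150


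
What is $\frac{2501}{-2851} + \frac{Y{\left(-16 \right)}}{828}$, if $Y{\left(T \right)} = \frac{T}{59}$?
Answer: $- \frac{30556117}{34819263} \approx -0.87756$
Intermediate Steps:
$Y{\left(T \right)} = \frac{T}{59}$ ($Y{\left(T \right)} = T \frac{1}{59} = \frac{T}{59}$)
$\frac{2501}{-2851} + \frac{Y{\left(-16 \right)}}{828} = \frac{2501}{-2851} + \frac{\frac{1}{59} \left(-16\right)}{828} = 2501 \left(- \frac{1}{2851}\right) - \frac{4}{12213} = - \frac{2501}{2851} - \frac{4}{12213} = - \frac{30556117}{34819263}$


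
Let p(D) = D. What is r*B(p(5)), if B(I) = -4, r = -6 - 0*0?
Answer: 24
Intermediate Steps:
r = -6 (r = -6 - 1*0 = -6 + 0 = -6)
r*B(p(5)) = -6*(-4) = 24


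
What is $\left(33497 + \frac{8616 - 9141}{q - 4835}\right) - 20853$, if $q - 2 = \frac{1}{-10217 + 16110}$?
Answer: $\frac{360115188817}{28480868} \approx 12644.0$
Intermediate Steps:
$q = \frac{11787}{5893}$ ($q = 2 + \frac{1}{-10217 + 16110} = 2 + \frac{1}{5893} = \frac{11787}{5893} \approx 2.0002$)
$\left(33497 + \frac{8616 - 9141}{q - 4835}\right) - 20853 = \left(33497 + \frac{8616 - 9141}{\frac{11787}{5893} - 4835}\right) - 20853 = \left(33497 - \frac{525}{- \frac{28480868}{5893}}\right) - 20853 = \left(33497 - - \frac{3093825}{28480868}\right) - 20853 = \left(33497 + \frac{3093825}{28480868}\right) - 20853 = \frac{954026729221}{28480868} - 20853 = \frac{360115188817}{28480868}$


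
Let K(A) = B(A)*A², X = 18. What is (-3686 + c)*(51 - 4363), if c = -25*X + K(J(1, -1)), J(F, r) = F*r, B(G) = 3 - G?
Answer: 17817184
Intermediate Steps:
K(A) = A²*(3 - A) (K(A) = (3 - A)*A² = A²*(3 - A))
c = -446 (c = -25*18 + (1*(-1))²*(3 - (-1)) = -450 + (-1)²*(3 - 1*(-1)) = -450 + 1*(3 + 1) = -450 + 1*4 = -450 + 4 = -446)
(-3686 + c)*(51 - 4363) = (-3686 - 446)*(51 - 4363) = -4132*(-4312) = 17817184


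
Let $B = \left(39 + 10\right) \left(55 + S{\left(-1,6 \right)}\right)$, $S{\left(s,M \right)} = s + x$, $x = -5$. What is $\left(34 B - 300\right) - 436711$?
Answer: $-355377$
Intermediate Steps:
$S{\left(s,M \right)} = -5 + s$ ($S{\left(s,M \right)} = s - 5 = -5 + s$)
$B = 2401$ ($B = \left(39 + 10\right) \left(55 - 6\right) = 49 \left(55 - 6\right) = 49 \cdot 49 = 2401$)
$\left(34 B - 300\right) - 436711 = \left(34 \cdot 2401 - 300\right) - 436711 = \left(81634 - 300\right) - 436711 = 81334 - 436711 = -355377$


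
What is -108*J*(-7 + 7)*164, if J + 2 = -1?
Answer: 0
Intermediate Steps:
J = -3 (J = -2 - 1 = -3)
-108*J*(-7 + 7)*164 = -(-324)*(-7 + 7)*164 = -(-324)*0*164 = -108*0*164 = 0*164 = 0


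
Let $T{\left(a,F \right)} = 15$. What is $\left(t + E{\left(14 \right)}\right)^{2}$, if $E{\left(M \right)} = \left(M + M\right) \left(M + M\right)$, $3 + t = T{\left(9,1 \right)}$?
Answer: $633616$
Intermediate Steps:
$t = 12$ ($t = -3 + 15 = 12$)
$E{\left(M \right)} = 4 M^{2}$ ($E{\left(M \right)} = 2 M 2 M = 4 M^{2}$)
$\left(t + E{\left(14 \right)}\right)^{2} = \left(12 + 4 \cdot 14^{2}\right)^{2} = \left(12 + 4 \cdot 196\right)^{2} = \left(12 + 784\right)^{2} = 796^{2} = 633616$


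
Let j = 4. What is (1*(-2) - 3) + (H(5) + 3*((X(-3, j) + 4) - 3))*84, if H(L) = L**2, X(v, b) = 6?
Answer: 3859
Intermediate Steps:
(1*(-2) - 3) + (H(5) + 3*((X(-3, j) + 4) - 3))*84 = (1*(-2) - 3) + (5**2 + 3*((6 + 4) - 3))*84 = (-2 - 3) + (25 + 3*(10 - 3))*84 = -5 + (25 + 3*7)*84 = -5 + (25 + 21)*84 = -5 + 46*84 = -5 + 3864 = 3859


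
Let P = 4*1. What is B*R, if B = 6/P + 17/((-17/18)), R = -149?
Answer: 4917/2 ≈ 2458.5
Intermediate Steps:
P = 4
B = -33/2 (B = 6/4 + 17/((-17/18)) = 6*(¼) + 17/((-17*1/18)) = 3/2 + 17/(-17/18) = 3/2 + 17*(-18/17) = 3/2 - 18 = -33/2 ≈ -16.500)
B*R = -33/2*(-149) = 4917/2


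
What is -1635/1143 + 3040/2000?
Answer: 853/9525 ≈ 0.089554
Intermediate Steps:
-1635/1143 + 3040/2000 = -1635*1/1143 + 3040*(1/2000) = -545/381 + 38/25 = 853/9525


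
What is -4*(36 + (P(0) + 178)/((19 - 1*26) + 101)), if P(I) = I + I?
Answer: -7124/47 ≈ -151.57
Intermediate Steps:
P(I) = 2*I
-4*(36 + (P(0) + 178)/((19 - 1*26) + 101)) = -4*(36 + (2*0 + 178)/((19 - 1*26) + 101)) = -4*(36 + (0 + 178)/((19 - 26) + 101)) = -4*(36 + 178/(-7 + 101)) = -4*(36 + 178/94) = -4*(36 + 178*(1/94)) = -4*(36 + 89/47) = -4*1781/47 = -7124/47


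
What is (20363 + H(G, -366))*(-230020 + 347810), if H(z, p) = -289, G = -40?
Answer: 2364516460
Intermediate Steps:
(20363 + H(G, -366))*(-230020 + 347810) = (20363 - 289)*(-230020 + 347810) = 20074*117790 = 2364516460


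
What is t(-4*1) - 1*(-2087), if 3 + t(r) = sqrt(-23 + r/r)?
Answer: 2084 + I*sqrt(22) ≈ 2084.0 + 4.6904*I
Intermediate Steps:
t(r) = -3 + I*sqrt(22) (t(r) = -3 + sqrt(-23 + r/r) = -3 + sqrt(-23 + 1) = -3 + sqrt(-22) = -3 + I*sqrt(22))
t(-4*1) - 1*(-2087) = (-3 + I*sqrt(22)) - 1*(-2087) = (-3 + I*sqrt(22)) + 2087 = 2084 + I*sqrt(22)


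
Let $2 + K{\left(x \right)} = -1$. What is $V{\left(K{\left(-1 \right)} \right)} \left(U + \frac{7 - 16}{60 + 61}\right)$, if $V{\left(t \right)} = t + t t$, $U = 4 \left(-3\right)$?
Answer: $- \frac{8766}{121} \approx -72.446$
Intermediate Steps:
$K{\left(x \right)} = -3$ ($K{\left(x \right)} = -2 - 1 = -3$)
$U = -12$
$V{\left(t \right)} = t + t^{2}$
$V{\left(K{\left(-1 \right)} \right)} \left(U + \frac{7 - 16}{60 + 61}\right) = - 3 \left(1 - 3\right) \left(-12 + \frac{7 - 16}{60 + 61}\right) = \left(-3\right) \left(-2\right) \left(-12 - \frac{9}{121}\right) = 6 \left(-12 - \frac{9}{121}\right) = 6 \left(- \frac{1461}{121}\right) = - \frac{8766}{121}$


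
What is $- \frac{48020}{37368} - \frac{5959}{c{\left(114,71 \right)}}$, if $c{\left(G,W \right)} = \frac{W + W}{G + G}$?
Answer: $- \frac{6347115847}{663282} \approx -9569.3$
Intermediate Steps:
$c{\left(G,W \right)} = \frac{W}{G}$ ($c{\left(G,W \right)} = \frac{2 W}{2 G} = 2 W \frac{1}{2 G} = \frac{W}{G}$)
$- \frac{48020}{37368} - \frac{5959}{c{\left(114,71 \right)}} = - \frac{48020}{37368} - \frac{5959}{71 \cdot \frac{1}{114}} = \left(-48020\right) \frac{1}{37368} - \frac{5959}{71 \cdot \frac{1}{114}} = - \frac{12005}{9342} - \frac{5959}{\frac{71}{114}} = - \frac{12005}{9342} - \frac{679326}{71} = - \frac{6347115847}{663282}$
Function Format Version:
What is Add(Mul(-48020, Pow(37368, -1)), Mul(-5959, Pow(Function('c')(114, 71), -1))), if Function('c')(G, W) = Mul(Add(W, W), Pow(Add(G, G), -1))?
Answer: Rational(-6347115847, 663282) ≈ -9569.3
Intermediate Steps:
Function('c')(G, W) = Mul(W, Pow(G, -1)) (Function('c')(G, W) = Mul(Mul(2, W), Pow(Mul(2, G), -1)) = Mul(Mul(2, W), Mul(Rational(1, 2), Pow(G, -1))) = Mul(W, Pow(G, -1)))
Add(Mul(-48020, Pow(37368, -1)), Mul(-5959, Pow(Function('c')(114, 71), -1))) = Add(Mul(-48020, Pow(37368, -1)), Mul(-5959, Pow(Mul(71, Pow(114, -1)), -1))) = Add(Mul(-48020, Rational(1, 37368)), Mul(-5959, Pow(Mul(71, Rational(1, 114)), -1))) = Add(Rational(-12005, 9342), Mul(-5959, Pow(Rational(71, 114), -1))) = Add(Rational(-12005, 9342), Mul(-5959, Rational(114, 71))) = Add(Rational(-12005, 9342), Rational(-679326, 71)) = Rational(-6347115847, 663282)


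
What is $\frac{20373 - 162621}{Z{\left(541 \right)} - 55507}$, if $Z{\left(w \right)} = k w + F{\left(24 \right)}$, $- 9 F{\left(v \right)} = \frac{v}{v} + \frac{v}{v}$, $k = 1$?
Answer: $\frac{160029}{61837} \approx 2.5879$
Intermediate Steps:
$F{\left(v \right)} = - \frac{2}{9}$ ($F{\left(v \right)} = - \frac{\frac{v}{v} + \frac{v}{v}}{9} = - \frac{1 + 1}{9} = \left(- \frac{1}{9}\right) 2 = - \frac{2}{9}$)
$Z{\left(w \right)} = - \frac{2}{9} + w$ ($Z{\left(w \right)} = 1 w - \frac{2}{9} = w - \frac{2}{9} = - \frac{2}{9} + w$)
$\frac{20373 - 162621}{Z{\left(541 \right)} - 55507} = \frac{20373 - 162621}{\left(- \frac{2}{9} + 541\right) - 55507} = - \frac{142248}{\frac{4867}{9} - 55507} = - \frac{142248}{- \frac{494696}{9}} = \left(-142248\right) \left(- \frac{9}{494696}\right) = \frac{160029}{61837}$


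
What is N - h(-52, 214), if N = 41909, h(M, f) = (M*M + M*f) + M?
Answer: 50385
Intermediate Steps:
h(M, f) = M + M² + M*f (h(M, f) = (M² + M*f) + M = M + M² + M*f)
N - h(-52, 214) = 41909 - (-52)*(1 - 52 + 214) = 41909 - (-52)*163 = 41909 - 1*(-8476) = 41909 + 8476 = 50385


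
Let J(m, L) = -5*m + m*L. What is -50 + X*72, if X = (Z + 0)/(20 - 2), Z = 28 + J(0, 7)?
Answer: 62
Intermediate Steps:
J(m, L) = -5*m + L*m
Z = 28 (Z = 28 + 0*(-5 + 7) = 28 + 0*2 = 28 + 0 = 28)
X = 14/9 (X = (28 + 0)/(20 - 2) = 28/18 = 28*(1/18) = 14/9 ≈ 1.5556)
-50 + X*72 = -50 + (14/9)*72 = -50 + 112 = 62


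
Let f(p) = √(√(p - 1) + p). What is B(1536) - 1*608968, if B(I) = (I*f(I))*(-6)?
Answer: -608968 - 9216*√(1536 + √1535) ≈ -9.7474e+5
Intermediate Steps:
f(p) = √(p + √(-1 + p)) (f(p) = √(√(-1 + p) + p) = √(p + √(-1 + p)))
B(I) = -6*I*√(I + √(-1 + I)) (B(I) = (I*√(I + √(-1 + I)))*(-6) = -6*I*√(I + √(-1 + I)))
B(1536) - 1*608968 = -6*1536*√(1536 + √(-1 + 1536)) - 1*608968 = -6*1536*√(1536 + √1535) - 608968 = -9216*√(1536 + √1535) - 608968 = -608968 - 9216*√(1536 + √1535)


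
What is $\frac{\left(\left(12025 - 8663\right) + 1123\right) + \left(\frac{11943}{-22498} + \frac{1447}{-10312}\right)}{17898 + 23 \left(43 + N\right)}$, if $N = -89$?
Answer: $\frac{520180745269}{1953434745920} \approx 0.26629$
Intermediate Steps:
$\frac{\left(\left(12025 - 8663\right) + 1123\right) + \left(\frac{11943}{-22498} + \frac{1447}{-10312}\right)}{17898 + 23 \left(43 + N\right)} = \frac{\left(\left(12025 - 8663\right) + 1123\right) + \left(\frac{11943}{-22498} + \frac{1447}{-10312}\right)}{17898 + 23 \left(43 - 89\right)} = \frac{\left(3362 + 1123\right) + \left(11943 \left(- \frac{1}{22498}\right) + 1447 \left(- \frac{1}{10312}\right)\right)}{17898 + 23 \left(-46\right)} = \frac{4485 - \frac{77855411}{115999688}}{17898 - 1058} = \frac{4485 - \frac{77855411}{115999688}}{16840} = \frac{520180745269}{115999688} \cdot \frac{1}{16840} = \frac{520180745269}{1953434745920}$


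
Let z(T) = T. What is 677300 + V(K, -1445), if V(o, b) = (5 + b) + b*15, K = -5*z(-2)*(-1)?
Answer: 654185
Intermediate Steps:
K = -10 (K = -5*(-2)*(-1) = 10*(-1) = -10)
V(o, b) = 5 + 16*b (V(o, b) = (5 + b) + 15*b = 5 + 16*b)
677300 + V(K, -1445) = 677300 + (5 + 16*(-1445)) = 677300 + (5 - 23120) = 677300 - 23115 = 654185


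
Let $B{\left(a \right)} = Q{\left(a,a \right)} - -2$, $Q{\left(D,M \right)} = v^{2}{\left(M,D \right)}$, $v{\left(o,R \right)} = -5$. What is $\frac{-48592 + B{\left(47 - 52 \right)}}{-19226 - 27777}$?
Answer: $\frac{4415}{4273} \approx 1.0332$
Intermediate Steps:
$Q{\left(D,M \right)} = 25$ ($Q{\left(D,M \right)} = \left(-5\right)^{2} = 25$)
$B{\left(a \right)} = 27$ ($B{\left(a \right)} = 25 - -2 = 25 + 2 = 27$)
$\frac{-48592 + B{\left(47 - 52 \right)}}{-19226 - 27777} = \frac{-48592 + 27}{-19226 - 27777} = - \frac{48565}{-47003} = \left(-48565\right) \left(- \frac{1}{47003}\right) = \frac{4415}{4273}$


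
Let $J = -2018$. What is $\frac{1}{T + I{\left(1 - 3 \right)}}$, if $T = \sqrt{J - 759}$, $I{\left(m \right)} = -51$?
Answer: $- \frac{51}{5378} - \frac{i \sqrt{2777}}{5378} \approx -0.0094831 - 0.0097987 i$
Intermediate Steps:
$T = i \sqrt{2777}$ ($T = \sqrt{-2018 - 759} = \sqrt{-2777} = i \sqrt{2777} \approx 52.697 i$)
$\frac{1}{T + I{\left(1 - 3 \right)}} = \frac{1}{i \sqrt{2777} - 51} = \frac{1}{-51 + i \sqrt{2777}}$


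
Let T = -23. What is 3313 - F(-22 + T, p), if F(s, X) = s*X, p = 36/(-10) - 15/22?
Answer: 68647/22 ≈ 3120.3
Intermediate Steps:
p = -471/110 (p = 36*(-1/10) - 15*1/22 = -18/5 - 15/22 = -471/110 ≈ -4.2818)
F(s, X) = X*s
3313 - F(-22 + T, p) = 3313 - (-471)*(-22 - 23)/110 = 3313 - (-471)*(-45)/110 = 3313 - 1*4239/22 = 3313 - 4239/22 = 68647/22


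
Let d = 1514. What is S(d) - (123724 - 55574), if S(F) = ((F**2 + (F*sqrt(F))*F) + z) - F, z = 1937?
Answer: 2224469 + 2292196*sqrt(1514) ≈ 9.1414e+7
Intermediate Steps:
S(F) = 1937 + F**2 + F**(5/2) - F (S(F) = ((F**2 + (F*sqrt(F))*F) + 1937) - F = ((F**2 + F**(3/2)*F) + 1937) - F = ((F**2 + F**(5/2)) + 1937) - F = (1937 + F**2 + F**(5/2)) - F = 1937 + F**2 + F**(5/2) - F)
S(d) - (123724 - 55574) = (1937 + 1514**2 + 1514**(5/2) - 1*1514) - (123724 - 55574) = (1937 + 2292196 + 2292196*sqrt(1514) - 1514) - 1*68150 = (2292619 + 2292196*sqrt(1514)) - 68150 = 2224469 + 2292196*sqrt(1514)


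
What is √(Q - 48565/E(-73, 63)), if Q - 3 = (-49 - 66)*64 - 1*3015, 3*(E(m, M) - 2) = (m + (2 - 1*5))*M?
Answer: I*√26276138382/1594 ≈ 101.69*I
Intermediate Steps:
E(m, M) = 2 + M*(-3 + m)/3 (E(m, M) = 2 + ((m + (2 - 1*5))*M)/3 = 2 + ((m + (2 - 5))*M)/3 = 2 + ((m - 3)*M)/3 = 2 + ((-3 + m)*M)/3 = 2 + (M*(-3 + m))/3 = 2 + M*(-3 + m)/3)
Q = -10372 (Q = 3 + ((-49 - 66)*64 - 1*3015) = 3 + (-115*64 - 3015) = 3 + (-7360 - 3015) = 3 - 10375 = -10372)
√(Q - 48565/E(-73, 63)) = √(-10372 - 48565/(2 - 1*63 + (⅓)*63*(-73))) = √(-10372 - 48565/(2 - 63 - 1533)) = √(-10372 - 48565/(-1594)) = √(-10372 - 48565*(-1/1594)) = √(-10372 + 48565/1594) = √(-16484403/1594) = I*√26276138382/1594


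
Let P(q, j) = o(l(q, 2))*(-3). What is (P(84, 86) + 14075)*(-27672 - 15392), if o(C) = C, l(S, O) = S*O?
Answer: -584421544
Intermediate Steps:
l(S, O) = O*S
P(q, j) = -6*q (P(q, j) = (2*q)*(-3) = -6*q)
(P(84, 86) + 14075)*(-27672 - 15392) = (-6*84 + 14075)*(-27672 - 15392) = (-504 + 14075)*(-43064) = 13571*(-43064) = -584421544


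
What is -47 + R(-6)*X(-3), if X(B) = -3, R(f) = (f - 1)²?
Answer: -194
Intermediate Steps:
R(f) = (-1 + f)²
-47 + R(-6)*X(-3) = -47 + (-1 - 6)²*(-3) = -47 + (-7)²*(-3) = -47 + 49*(-3) = -47 - 147 = -194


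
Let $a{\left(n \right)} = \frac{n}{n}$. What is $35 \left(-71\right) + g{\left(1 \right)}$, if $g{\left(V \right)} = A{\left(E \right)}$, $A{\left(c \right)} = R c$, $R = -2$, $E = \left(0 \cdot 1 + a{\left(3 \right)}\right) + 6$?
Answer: $-2499$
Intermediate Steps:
$a{\left(n \right)} = 1$
$E = 7$ ($E = \left(0 \cdot 1 + 1\right) + 6 = \left(0 + 1\right) + 6 = 1 + 6 = 7$)
$A{\left(c \right)} = - 2 c$
$g{\left(V \right)} = -14$ ($g{\left(V \right)} = \left(-2\right) 7 = -14$)
$35 \left(-71\right) + g{\left(1 \right)} = 35 \left(-71\right) - 14 = -2485 - 14 = -2499$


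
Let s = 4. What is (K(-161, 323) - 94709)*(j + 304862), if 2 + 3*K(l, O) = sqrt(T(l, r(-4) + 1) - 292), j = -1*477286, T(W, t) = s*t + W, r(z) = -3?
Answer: 48990658696/3 - 172424*I*sqrt(461)/3 ≈ 1.633e+10 - 1.234e+6*I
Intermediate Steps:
T(W, t) = W + 4*t (T(W, t) = 4*t + W = W + 4*t)
j = -477286
K(l, O) = -2/3 + sqrt(-300 + l)/3 (K(l, O) = -2/3 + sqrt((l + 4*(-3 + 1)) - 292)/3 = -2/3 + sqrt((l + 4*(-2)) - 292)/3 = -2/3 + sqrt((l - 8) - 292)/3 = -2/3 + sqrt((-8 + l) - 292)/3 = -2/3 + sqrt(-300 + l)/3)
(K(-161, 323) - 94709)*(j + 304862) = ((-2/3 + sqrt(-300 - 161)/3) - 94709)*(-477286 + 304862) = ((-2/3 + sqrt(-461)/3) - 94709)*(-172424) = ((-2/3 + (I*sqrt(461))/3) - 94709)*(-172424) = ((-2/3 + I*sqrt(461)/3) - 94709)*(-172424) = (-284129/3 + I*sqrt(461)/3)*(-172424) = 48990658696/3 - 172424*I*sqrt(461)/3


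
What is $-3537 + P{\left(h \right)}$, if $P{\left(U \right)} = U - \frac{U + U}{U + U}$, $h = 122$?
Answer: $-3416$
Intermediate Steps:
$P{\left(U \right)} = -1 + U$ ($P{\left(U \right)} = U - \frac{2 U}{2 U} = U - 2 U \frac{1}{2 U} = U - 1 = -1 + U$)
$-3537 + P{\left(h \right)} = -3537 + \left(-1 + 122\right) = -3537 + 121 = -3416$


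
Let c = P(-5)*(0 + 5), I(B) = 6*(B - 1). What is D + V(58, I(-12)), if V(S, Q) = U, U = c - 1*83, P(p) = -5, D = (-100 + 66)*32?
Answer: -1196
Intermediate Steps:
D = -1088 (D = -34*32 = -1088)
I(B) = -6 + 6*B (I(B) = 6*(-1 + B) = -6 + 6*B)
c = -25 (c = -5*(0 + 5) = -5*5 = -25)
U = -108 (U = -25 - 1*83 = -25 - 83 = -108)
V(S, Q) = -108
D + V(58, I(-12)) = -1088 - 108 = -1196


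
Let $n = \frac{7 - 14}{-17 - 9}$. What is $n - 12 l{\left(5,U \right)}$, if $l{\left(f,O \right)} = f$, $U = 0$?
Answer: $- \frac{1553}{26} \approx -59.731$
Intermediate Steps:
$n = \frac{7}{26}$ ($n = - \frac{7}{-26} = \left(-7\right) \left(- \frac{1}{26}\right) = \frac{7}{26} \approx 0.26923$)
$n - 12 l{\left(5,U \right)} = \frac{7}{26} - 60 = - \frac{1553}{26}$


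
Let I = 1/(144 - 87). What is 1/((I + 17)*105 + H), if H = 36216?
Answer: 19/722054 ≈ 2.6314e-5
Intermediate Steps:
I = 1/57 ≈ 0.017544
1/((I + 17)*105 + H) = 1/((1/57 + 17)*105 + 36216) = 1/((970/57)*105 + 36216) = 1/(33950/19 + 36216) = 1/(722054/19) = 19/722054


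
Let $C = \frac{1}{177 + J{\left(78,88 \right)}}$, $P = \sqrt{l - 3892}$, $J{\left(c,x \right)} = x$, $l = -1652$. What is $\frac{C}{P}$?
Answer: $- \frac{i \sqrt{154}}{244860} \approx - 5.0681 \cdot 10^{-5} i$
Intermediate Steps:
$P = 6 i \sqrt{154}$ ($P = \sqrt{-1652 - 3892} = \sqrt{-5544} = 6 i \sqrt{154} \approx 74.458 i$)
$C = \frac{1}{265}$ ($C = \frac{1}{177 + 88} = \frac{1}{265} \approx 0.0037736$)
$\frac{C}{P} = \frac{1}{265 \cdot 6 i \sqrt{154}} = \frac{\left(- \frac{1}{924}\right) i \sqrt{154}}{265} = - \frac{i \sqrt{154}}{244860}$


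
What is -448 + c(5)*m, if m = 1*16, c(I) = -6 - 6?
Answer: -640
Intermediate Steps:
c(I) = -12
m = 16
-448 + c(5)*m = -448 - 12*16 = -448 - 192 = -640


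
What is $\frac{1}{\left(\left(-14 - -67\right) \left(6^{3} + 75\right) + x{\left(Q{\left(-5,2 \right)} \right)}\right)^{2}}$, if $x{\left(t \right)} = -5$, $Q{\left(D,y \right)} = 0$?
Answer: $\frac{1}{237714724} \approx 4.2067 \cdot 10^{-9}$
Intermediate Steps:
$\frac{1}{\left(\left(-14 - -67\right) \left(6^{3} + 75\right) + x{\left(Q{\left(-5,2 \right)} \right)}\right)^{2}} = \frac{1}{\left(\left(-14 - -67\right) \left(6^{3} + 75\right) - 5\right)^{2}} = \frac{1}{\left(\left(-14 + 67\right) \left(216 + 75\right) - 5\right)^{2}} = \frac{1}{\left(53 \cdot 291 - 5\right)^{2}} = \frac{1}{\left(15423 - 5\right)^{2}} = \frac{1}{15418^{2}} = \frac{1}{237714724}$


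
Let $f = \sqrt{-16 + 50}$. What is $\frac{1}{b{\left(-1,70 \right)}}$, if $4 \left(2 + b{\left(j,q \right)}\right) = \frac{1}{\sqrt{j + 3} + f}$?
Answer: $\frac{4 \left(- \sqrt{2} - \sqrt{34}\right)}{-1 + 8 \sqrt{2} + 8 \sqrt{34}} \approx -0.50878$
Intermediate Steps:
$f = \sqrt{34} \approx 5.8309$
$b{\left(j,q \right)} = -2 + \frac{1}{4 \left(\sqrt{34} + \sqrt{3 + j}\right)}$ ($b{\left(j,q \right)} = -2 + \frac{1}{4 \left(\sqrt{j + 3} + \sqrt{34}\right)} = -2 + \frac{1}{4 \left(\sqrt{3 + j} + \sqrt{34}\right)} = -2 + \frac{1}{4 \left(\sqrt{34} + \sqrt{3 + j}\right)}$)
$\frac{1}{b{\left(-1,70 \right)}} = \frac{1}{\frac{1}{\sqrt{34} + \sqrt{3 - 1}} \left(\frac{1}{4} - 2 \sqrt{34} - 2 \sqrt{3 - 1}\right)} = \frac{1}{\frac{1}{\sqrt{34} + \sqrt{2}} \left(\frac{1}{4} - 2 \sqrt{34} - 2 \sqrt{2}\right)} = \frac{1}{\frac{1}{\sqrt{2} + \sqrt{34}} \left(\frac{1}{4} - 2 \sqrt{2} - 2 \sqrt{34}\right)} = \frac{\sqrt{2} + \sqrt{34}}{\frac{1}{4} - 2 \sqrt{2} - 2 \sqrt{34}}$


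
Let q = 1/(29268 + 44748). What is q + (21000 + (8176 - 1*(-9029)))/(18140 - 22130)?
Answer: -94259243/9844128 ≈ -9.5752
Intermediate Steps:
q = 1/74016 ≈ 1.3511e-5
q + (21000 + (8176 - 1*(-9029)))/(18140 - 22130) = 1/74016 + (21000 + (8176 - 1*(-9029)))/(18140 - 22130) = 1/74016 + (21000 + (8176 + 9029))/(-3990) = 1/74016 + (21000 + 17205)*(-1/3990) = 1/74016 + 38205*(-1/3990) = 1/74016 - 2547/266 = -94259243/9844128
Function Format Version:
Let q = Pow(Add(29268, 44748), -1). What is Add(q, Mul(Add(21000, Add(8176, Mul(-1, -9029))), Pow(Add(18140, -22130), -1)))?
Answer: Rational(-94259243, 9844128) ≈ -9.5752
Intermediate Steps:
q = Rational(1, 74016) (q = Pow(74016, -1) = Rational(1, 74016) ≈ 1.3511e-5)
Add(q, Mul(Add(21000, Add(8176, Mul(-1, -9029))), Pow(Add(18140, -22130), -1))) = Add(Rational(1, 74016), Mul(Add(21000, Add(8176, Mul(-1, -9029))), Pow(Add(18140, -22130), -1))) = Add(Rational(1, 74016), Mul(Add(21000, Add(8176, 9029)), Pow(-3990, -1))) = Add(Rational(1, 74016), Mul(Add(21000, 17205), Rational(-1, 3990))) = Add(Rational(1, 74016), Mul(38205, Rational(-1, 3990))) = Add(Rational(1, 74016), Rational(-2547, 266)) = Rational(-94259243, 9844128)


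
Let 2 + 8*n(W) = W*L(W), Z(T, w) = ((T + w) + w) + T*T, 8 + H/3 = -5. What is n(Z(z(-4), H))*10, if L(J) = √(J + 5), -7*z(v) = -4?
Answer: -5/2 - 9445*I*√3533/686 ≈ -2.5 - 818.37*I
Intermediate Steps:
H = -39 (H = -24 + 3*(-5) = -24 - 15 = -39)
z(v) = 4/7 (z(v) = -⅐*(-4) = 4/7)
Z(T, w) = T + T² + 2*w (Z(T, w) = (T + 2*w) + T² = T + T² + 2*w)
L(J) = √(5 + J)
n(W) = -¼ + W*√(5 + W)/8 (n(W) = -¼ + (W*√(5 + W))/8 = -¼ + W*√(5 + W)/8)
n(Z(z(-4), H))*10 = (-¼ + (4/7 + (4/7)² + 2*(-39))*√(5 + (4/7 + (4/7)² + 2*(-39)))/8)*10 = (-¼ + (4/7 + 16/49 - 78)*√(5 + (4/7 + 16/49 - 78))/8)*10 = (-¼ + (⅛)*(-3778/49)*√(5 - 3778/49))*10 = (-¼ + (⅛)*(-3778/49)*√(-3533/49))*10 = (-¼ + (⅛)*(-3778/49)*(I*√3533/7))*10 = (-¼ - 1889*I*√3533/1372)*10 = -5/2 - 9445*I*√3533/686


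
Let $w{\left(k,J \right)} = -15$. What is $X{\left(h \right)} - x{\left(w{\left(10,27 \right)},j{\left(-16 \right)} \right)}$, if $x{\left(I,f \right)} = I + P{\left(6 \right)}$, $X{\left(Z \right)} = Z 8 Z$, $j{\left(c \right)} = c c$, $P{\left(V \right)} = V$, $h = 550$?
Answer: $2420009$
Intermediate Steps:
$j{\left(c \right)} = c^{2}$
$X{\left(Z \right)} = 8 Z^{2}$ ($X{\left(Z \right)} = 8 Z Z = 8 Z^{2}$)
$x{\left(I,f \right)} = 6 + I$ ($x{\left(I,f \right)} = I + 6 = 6 + I$)
$X{\left(h \right)} - x{\left(w{\left(10,27 \right)},j{\left(-16 \right)} \right)} = 8 \cdot 550^{2} - \left(6 - 15\right) = 8 \cdot 302500 - -9 = 2420000 + 9 = 2420009$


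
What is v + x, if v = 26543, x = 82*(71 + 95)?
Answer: 40155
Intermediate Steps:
x = 13612 (x = 82*166 = 13612)
v + x = 26543 + 13612 = 40155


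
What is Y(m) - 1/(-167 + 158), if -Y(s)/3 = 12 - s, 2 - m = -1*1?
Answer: -242/9 ≈ -26.889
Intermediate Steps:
m = 3 (m = 2 - (-1) = 2 - 1*(-1) = 2 + 1 = 3)
Y(s) = -36 + 3*s (Y(s) = -3*(12 - s) = -36 + 3*s)
Y(m) - 1/(-167 + 158) = (-36 + 3*3) - 1/(-167 + 158) = (-36 + 9) - 1/(-9) = -27 - 1*(-⅑) = -27 + ⅑ = -242/9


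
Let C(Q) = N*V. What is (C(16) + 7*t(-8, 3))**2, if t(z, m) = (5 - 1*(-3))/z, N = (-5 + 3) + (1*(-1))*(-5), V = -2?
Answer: 169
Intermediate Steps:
N = 3 (N = -2 - 1*(-5) = -2 + 5 = 3)
t(z, m) = 8/z (t(z, m) = (5 + 3)/z = 8/z)
C(Q) = -6 (C(Q) = 3*(-2) = -6)
(C(16) + 7*t(-8, 3))**2 = (-6 + 7*(8/(-8)))**2 = (-6 + 7*(8*(-1/8)))**2 = (-6 + 7*(-1))**2 = (-6 - 7)**2 = (-13)**2 = 169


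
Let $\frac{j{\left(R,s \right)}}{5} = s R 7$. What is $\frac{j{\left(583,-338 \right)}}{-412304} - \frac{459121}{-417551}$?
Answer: $\frac{1534550370587}{86078973752} \approx 17.827$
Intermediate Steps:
$j{\left(R,s \right)} = 35 R s$ ($j{\left(R,s \right)} = 5 s R 7 = 5 R s 7 = 5 \cdot 7 R s = 35 R s$)
$\frac{j{\left(583,-338 \right)}}{-412304} - \frac{459121}{-417551} = \frac{35 \cdot 583 \left(-338\right)}{-412304} - \frac{459121}{-417551} = \left(-6896890\right) \left(- \frac{1}{412304}\right) - - \frac{459121}{417551} = \frac{3448445}{206152} + \frac{459121}{417551} = \frac{1534550370587}{86078973752}$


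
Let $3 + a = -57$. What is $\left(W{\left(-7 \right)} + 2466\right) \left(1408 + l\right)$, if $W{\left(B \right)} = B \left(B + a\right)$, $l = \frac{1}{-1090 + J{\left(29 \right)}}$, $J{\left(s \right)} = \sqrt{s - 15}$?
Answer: $\frac{2454869217065}{594043} - \frac{2935 \sqrt{14}}{1188086} \approx 4.1325 \cdot 10^{6}$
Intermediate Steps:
$a = -60$ ($a = -3 - 57 = -60$)
$J{\left(s \right)} = \sqrt{-15 + s}$
$l = \frac{1}{-1090 + \sqrt{14}}$ ($l = \frac{1}{-1090 + \sqrt{-15 + 29}} = \frac{1}{-1090 + \sqrt{14}} \approx -0.00092059$)
$W{\left(B \right)} = B \left(-60 + B\right)$ ($W{\left(B \right)} = B \left(B - 60\right) = B \left(-60 + B\right)$)
$\left(W{\left(-7 \right)} + 2466\right) \left(1408 + l\right) = \left(- 7 \left(-60 - 7\right) + 2466\right) \left(1408 - \left(\frac{545}{594043} + \frac{\sqrt{14}}{1188086}\right)\right) = \left(\left(-7\right) \left(-67\right) + 2466\right) \left(\frac{836411999}{594043} - \frac{\sqrt{14}}{1188086}\right) = \left(469 + 2466\right) \left(\frac{836411999}{594043} - \frac{\sqrt{14}}{1188086}\right) = 2935 \left(\frac{836411999}{594043} - \frac{\sqrt{14}}{1188086}\right) = \frac{2454869217065}{594043} - \frac{2935 \sqrt{14}}{1188086}$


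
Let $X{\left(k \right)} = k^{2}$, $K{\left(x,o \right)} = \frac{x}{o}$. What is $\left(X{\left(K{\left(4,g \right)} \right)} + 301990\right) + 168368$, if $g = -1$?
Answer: $470374$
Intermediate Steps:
$\left(X{\left(K{\left(4,g \right)} \right)} + 301990\right) + 168368 = \left(\left(\frac{4}{-1}\right)^{2} + 301990\right) + 168368 = \left(\left(4 \left(-1\right)\right)^{2} + 301990\right) + 168368 = \left(\left(-4\right)^{2} + 301990\right) + 168368 = \left(16 + 301990\right) + 168368 = 302006 + 168368 = 470374$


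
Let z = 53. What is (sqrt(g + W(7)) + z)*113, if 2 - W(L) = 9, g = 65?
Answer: 5989 + 113*sqrt(58) ≈ 6849.6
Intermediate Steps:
W(L) = -7 (W(L) = 2 - 1*9 = 2 - 9 = -7)
(sqrt(g + W(7)) + z)*113 = (sqrt(65 - 7) + 53)*113 = (sqrt(58) + 53)*113 = (53 + sqrt(58))*113 = 5989 + 113*sqrt(58)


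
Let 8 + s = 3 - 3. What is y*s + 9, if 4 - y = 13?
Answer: 81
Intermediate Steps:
s = -8 (s = -8 + (3 - 3) = -8 + 0 = -8)
y = -9 (y = 4 - 1*13 = 4 - 13 = -9)
y*s + 9 = -9*(-8) + 9 = 72 + 9 = 81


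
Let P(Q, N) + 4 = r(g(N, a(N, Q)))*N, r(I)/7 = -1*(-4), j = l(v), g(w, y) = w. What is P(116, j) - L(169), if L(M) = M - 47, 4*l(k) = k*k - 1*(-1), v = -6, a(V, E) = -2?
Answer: 133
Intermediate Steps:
l(k) = 1/4 + k**2/4 (l(k) = (k*k - 1*(-1))/4 = (k**2 + 1)/4 = (1 + k**2)/4 = 1/4 + k**2/4)
L(M) = -47 + M
j = 37/4 (j = 1/4 + (1/4)*(-6)**2 = 1/4 + (1/4)*36 = 1/4 + 9 = 37/4 ≈ 9.2500)
r(I) = 28 (r(I) = 7*(-1*(-4)) = 7*4 = 28)
P(Q, N) = -4 + 28*N
P(116, j) - L(169) = (-4 + 28*(37/4)) - (-47 + 169) = (-4 + 259) - 1*122 = 255 - 122 = 133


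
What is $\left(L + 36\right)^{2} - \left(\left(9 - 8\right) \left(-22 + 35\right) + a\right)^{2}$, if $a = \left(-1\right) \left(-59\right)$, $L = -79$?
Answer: $-3335$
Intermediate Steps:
$a = 59$
$\left(L + 36\right)^{2} - \left(\left(9 - 8\right) \left(-22 + 35\right) + a\right)^{2} = \left(-79 + 36\right)^{2} - \left(\left(9 - 8\right) \left(-22 + 35\right) + 59\right)^{2} = \left(-43\right)^{2} - \left(1 \cdot 13 + 59\right)^{2} = 1849 - \left(13 + 59\right)^{2} = 1849 - 72^{2} = 1849 - 5184 = -3335$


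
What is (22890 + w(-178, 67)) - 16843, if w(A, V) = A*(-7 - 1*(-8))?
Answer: 5869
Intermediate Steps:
w(A, V) = A (w(A, V) = A*(-7 + 8) = A*1 = A)
(22890 + w(-178, 67)) - 16843 = (22890 - 178) - 16843 = 22712 - 16843 = 5869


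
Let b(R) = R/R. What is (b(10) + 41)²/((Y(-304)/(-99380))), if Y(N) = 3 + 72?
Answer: -11687088/5 ≈ -2.3374e+6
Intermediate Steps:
b(R) = 1
Y(N) = 75
(b(10) + 41)²/((Y(-304)/(-99380))) = (1 + 41)²/((75/(-99380))) = 42²/((75*(-1/99380))) = 1764/(-15/19876) = 1764*(-19876/15) = -11687088/5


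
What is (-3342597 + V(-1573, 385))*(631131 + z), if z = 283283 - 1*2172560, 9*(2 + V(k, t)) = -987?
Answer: 4205615538132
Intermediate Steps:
V(k, t) = -335/3 (V(k, t) = -2 + (⅑)*(-987) = -2 - 329/3 = -335/3)
z = -1889277 (z = 283283 - 2172560 = -1889277)
(-3342597 + V(-1573, 385))*(631131 + z) = (-3342597 - 335/3)*(631131 - 1889277) = -10028126/3*(-1258146) = 4205615538132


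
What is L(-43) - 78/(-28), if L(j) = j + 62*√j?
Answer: -563/14 + 62*I*√43 ≈ -40.214 + 406.56*I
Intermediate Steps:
L(-43) - 78/(-28) = (-43 + 62*√(-43)) - 78/(-28) = (-43 + 62*(I*√43)) - 1/28*(-78) = (-43 + 62*I*√43) + 39/14 = -563/14 + 62*I*√43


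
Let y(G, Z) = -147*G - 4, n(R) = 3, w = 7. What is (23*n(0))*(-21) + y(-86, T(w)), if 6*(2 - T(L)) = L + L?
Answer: 11189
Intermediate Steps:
T(L) = 2 - L/3 (T(L) = 2 - (L + L)/6 = 2 - L/3)
y(G, Z) = -4 - 147*G
(23*n(0))*(-21) + y(-86, T(w)) = (23*3)*(-21) + (-4 - 147*(-86)) = 69*(-21) + (-4 + 12642) = -1449 + 12638 = 11189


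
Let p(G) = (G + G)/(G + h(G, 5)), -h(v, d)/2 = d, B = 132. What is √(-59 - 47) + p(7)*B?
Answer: -616 + I*√106 ≈ -616.0 + 10.296*I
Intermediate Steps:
h(v, d) = -2*d
p(G) = 2*G/(-10 + G) (p(G) = (G + G)/(G - 2*5) = (2*G)/(G - 10) = (2*G)/(-10 + G) = 2*G/(-10 + G))
√(-59 - 47) + p(7)*B = √(-59 - 47) + (2*7/(-10 + 7))*132 = √(-106) + (2*7/(-3))*132 = I*√106 + (2*7*(-⅓))*132 = I*√106 - 14/3*132 = I*√106 - 616 = -616 + I*√106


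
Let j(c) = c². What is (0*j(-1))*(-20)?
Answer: 0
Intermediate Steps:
(0*j(-1))*(-20) = (0*(-1)²)*(-20) = (0*1)*(-20) = 0*(-20) = 0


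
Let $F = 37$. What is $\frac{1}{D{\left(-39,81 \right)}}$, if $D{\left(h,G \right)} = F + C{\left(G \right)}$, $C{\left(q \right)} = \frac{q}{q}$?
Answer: $\frac{1}{38} \approx 0.026316$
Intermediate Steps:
$C{\left(q \right)} = 1$
$D{\left(h,G \right)} = 38$ ($D{\left(h,G \right)} = 37 + 1 = 38$)
$\frac{1}{D{\left(-39,81 \right)}} = \frac{1}{38}$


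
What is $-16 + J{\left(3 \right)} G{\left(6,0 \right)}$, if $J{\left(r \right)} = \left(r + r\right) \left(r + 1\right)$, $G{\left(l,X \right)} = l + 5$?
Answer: $248$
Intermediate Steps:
$G{\left(l,X \right)} = 5 + l$
$J{\left(r \right)} = 2 r \left(1 + r\right)$
$-16 + J{\left(3 \right)} G{\left(6,0 \right)} = -16 + 2 \cdot 3 \left(1 + 3\right) \left(5 + 6\right) = -16 + 2 \cdot 3 \cdot 4 \cdot 11 = -16 + 24 \cdot 11 = -16 + 264 = 248$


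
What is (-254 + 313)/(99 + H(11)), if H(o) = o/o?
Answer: 59/100 ≈ 0.59000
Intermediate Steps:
H(o) = 1
(-254 + 313)/(99 + H(11)) = (-254 + 313)/(99 + 1) = 59/100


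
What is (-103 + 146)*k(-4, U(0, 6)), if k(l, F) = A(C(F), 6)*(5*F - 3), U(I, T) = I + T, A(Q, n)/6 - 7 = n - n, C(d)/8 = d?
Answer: 48762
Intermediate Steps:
C(d) = 8*d
A(Q, n) = 42 (A(Q, n) = 42 + 6*(n - n) = 42 + 6*0 = 42 + 0 = 42)
k(l, F) = -126 + 210*F (k(l, F) = 42*(5*F - 3) = 42*(-3 + 5*F) = -126 + 210*F)
(-103 + 146)*k(-4, U(0, 6)) = (-103 + 146)*(-126 + 210*(0 + 6)) = 43*(-126 + 210*6) = 43*(-126 + 1260) = 43*1134 = 48762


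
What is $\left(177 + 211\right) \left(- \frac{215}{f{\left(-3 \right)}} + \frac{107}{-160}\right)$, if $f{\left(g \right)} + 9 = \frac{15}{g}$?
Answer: $\frac{1595747}{280} \approx 5699.1$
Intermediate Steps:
$f{\left(g \right)} = -9 + \frac{15}{g}$
$\left(177 + 211\right) \left(- \frac{215}{f{\left(-3 \right)}} + \frac{107}{-160}\right) = \left(177 + 211\right) \left(- \frac{215}{-9 + \frac{15}{-3}} + \frac{107}{-160}\right) = 388 \left(- \frac{215}{-9 + 15 \left(- \frac{1}{3}\right)} + 107 \left(- \frac{1}{160}\right)\right) = 388 \left(- \frac{215}{-9 - 5} - \frac{107}{160}\right) = 388 \left(- \frac{215}{-14} - \frac{107}{160}\right) = 388 \left(\left(-215\right) \left(- \frac{1}{14}\right) - \frac{107}{160}\right) = 388 \left(\frac{215}{14} - \frac{107}{160}\right) = 388 \cdot \frac{16451}{1120} = \frac{1595747}{280}$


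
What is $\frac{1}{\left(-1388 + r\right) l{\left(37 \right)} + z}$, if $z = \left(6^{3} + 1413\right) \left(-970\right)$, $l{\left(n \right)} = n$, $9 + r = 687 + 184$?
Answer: $- \frac{1}{1599592} \approx -6.2516 \cdot 10^{-7}$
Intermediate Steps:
$r = 862$ ($r = -9 + \left(687 + 184\right) = -9 + 871 = 862$)
$z = -1580130$ ($z = \left(216 + 1413\right) \left(-970\right) = 1629 \left(-970\right) = -1580130$)
$\frac{1}{\left(-1388 + r\right) l{\left(37 \right)} + z} = \frac{1}{\left(-1388 + 862\right) 37 - 1580130} = \frac{1}{\left(-526\right) 37 - 1580130} = \frac{1}{-19462 - 1580130} = \frac{1}{-1599592} = - \frac{1}{1599592}$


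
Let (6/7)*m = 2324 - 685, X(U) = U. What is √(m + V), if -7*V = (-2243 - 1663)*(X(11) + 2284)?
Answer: √46170798/6 ≈ 1132.5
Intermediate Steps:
V = 1280610 (V = -(-2243 - 1663)*(11 + 2284)/7 = -(-558)*2295 = -⅐*(-8964270) = 1280610)
m = 11473/6 (m = 7*(2324 - 685)/6 = (7/6)*1639 = 11473/6 ≈ 1912.2)
√(m + V) = √(11473/6 + 1280610) = √(7695133/6) = √46170798/6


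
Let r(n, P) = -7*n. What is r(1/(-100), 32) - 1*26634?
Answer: -2663393/100 ≈ -26634.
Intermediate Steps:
r(1/(-100), 32) - 1*26634 = -7/(-100) - 1*26634 = -7*(-1/100) - 26634 = 7/100 - 26634 = -2663393/100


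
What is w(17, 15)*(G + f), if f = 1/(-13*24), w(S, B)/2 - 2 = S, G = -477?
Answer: -2827675/156 ≈ -18126.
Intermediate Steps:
w(S, B) = 4 + 2*S
f = -1/312 (f = 1/(-312) = -1/312 ≈ -0.0032051)
w(17, 15)*(G + f) = (4 + 2*17)*(-477 - 1/312) = (4 + 34)*(-148825/312) = 38*(-148825/312) = -2827675/156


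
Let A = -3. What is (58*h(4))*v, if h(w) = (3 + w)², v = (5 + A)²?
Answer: 11368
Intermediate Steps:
v = 4 (v = (5 - 3)² = 2² = 4)
(58*h(4))*v = (58*(3 + 4)²)*4 = (58*7²)*4 = (58*49)*4 = 2842*4 = 11368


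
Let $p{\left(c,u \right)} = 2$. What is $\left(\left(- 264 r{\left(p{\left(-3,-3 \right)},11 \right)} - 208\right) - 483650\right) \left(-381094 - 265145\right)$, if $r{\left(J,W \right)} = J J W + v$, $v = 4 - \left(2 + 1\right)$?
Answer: $320365229382$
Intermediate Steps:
$v = 1$ ($v = 4 - 3 = 1$)
$r{\left(J,W \right)} = 1 + W J^{2}$ ($r{\left(J,W \right)} = J J W + 1 = J^{2} W + 1 = W J^{2} + 1 = 1 + W J^{2}$)
$\left(\left(- 264 r{\left(p{\left(-3,-3 \right)},11 \right)} - 208\right) - 483650\right) \left(-381094 - 265145\right) = \left(\left(- 264 \left(1 + 11 \cdot 2^{2}\right) - 208\right) - 483650\right) \left(-381094 - 265145\right) = \left(\left(- 264 \left(1 + 11 \cdot 4\right) - 208\right) - 483650\right) \left(-646239\right) = \left(\left(- 264 \left(1 + 44\right) - 208\right) - 483650\right) \left(-646239\right) = \left(\left(\left(-264\right) 45 - 208\right) - 483650\right) \left(-646239\right) = \left(\left(-11880 - 208\right) - 483650\right) \left(-646239\right) = \left(-12088 - 483650\right) \left(-646239\right) = \left(-495738\right) \left(-646239\right) = 320365229382$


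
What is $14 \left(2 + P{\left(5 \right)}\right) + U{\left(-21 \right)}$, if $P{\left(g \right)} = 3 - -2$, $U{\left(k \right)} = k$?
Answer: $77$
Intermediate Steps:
$P{\left(g \right)} = 5$ ($P{\left(g \right)} = 3 + 2 = 5$)
$14 \left(2 + P{\left(5 \right)}\right) + U{\left(-21 \right)} = 14 \left(2 + 5\right) - 21 = 14 \cdot 7 - 21 = 98 - 21 = 77$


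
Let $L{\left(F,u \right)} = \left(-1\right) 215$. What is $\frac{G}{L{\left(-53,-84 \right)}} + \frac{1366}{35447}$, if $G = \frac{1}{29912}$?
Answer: $\frac{8784819833}{227962492760} \approx 0.038536$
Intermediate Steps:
$G = \frac{1}{29912} \approx 3.3431 \cdot 10^{-5}$
$L{\left(F,u \right)} = -215$
$\frac{G}{L{\left(-53,-84 \right)}} + \frac{1366}{35447} = \frac{1}{29912 \left(-215\right)} + \frac{1366}{35447} = \frac{1}{29912} \left(- \frac{1}{215}\right) + 1366 \cdot \frac{1}{35447} = - \frac{1}{6431080} + \frac{1366}{35447} = \frac{8784819833}{227962492760}$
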